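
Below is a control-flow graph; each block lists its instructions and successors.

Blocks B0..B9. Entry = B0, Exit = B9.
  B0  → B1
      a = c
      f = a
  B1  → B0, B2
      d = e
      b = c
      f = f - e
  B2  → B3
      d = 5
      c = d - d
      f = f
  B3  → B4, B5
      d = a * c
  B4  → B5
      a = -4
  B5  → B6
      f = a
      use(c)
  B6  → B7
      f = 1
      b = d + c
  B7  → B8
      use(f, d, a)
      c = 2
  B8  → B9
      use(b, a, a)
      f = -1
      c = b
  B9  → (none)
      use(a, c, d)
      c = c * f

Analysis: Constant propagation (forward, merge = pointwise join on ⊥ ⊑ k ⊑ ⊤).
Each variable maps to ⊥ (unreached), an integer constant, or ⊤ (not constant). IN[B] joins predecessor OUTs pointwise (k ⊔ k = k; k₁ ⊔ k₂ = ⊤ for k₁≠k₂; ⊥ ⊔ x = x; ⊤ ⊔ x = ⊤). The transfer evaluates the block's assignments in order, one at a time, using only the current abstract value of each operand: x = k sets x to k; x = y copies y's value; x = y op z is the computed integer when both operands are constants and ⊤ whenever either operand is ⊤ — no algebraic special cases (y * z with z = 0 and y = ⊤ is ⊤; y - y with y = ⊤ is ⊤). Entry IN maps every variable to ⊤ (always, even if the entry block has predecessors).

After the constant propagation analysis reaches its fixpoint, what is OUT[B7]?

Answer: {a: ⊤, b: ⊤, c: 2, d: ⊤, e: ⊤, f: 1}

Trace:
Converged values:
  B0:  IN=(all ⊤)  OUT=(all ⊤)
  B1:  IN=(all ⊤)  OUT=(all ⊤)
  B2:  IN=(all ⊤)  OUT={c:0, d:5; rest ⊤}
  B3:  IN={c:0, d:5; rest ⊤}  OUT={c:0; rest ⊤}
  B4:  IN={c:0; rest ⊤}  OUT={a:-4, c:0; rest ⊤}
  B5:  IN={c:0; rest ⊤}  OUT={c:0; rest ⊤}
  B6:  IN={c:0; rest ⊤}  OUT={c:0, f:1; rest ⊤}
  B7:  IN={c:0, f:1; rest ⊤}  OUT={c:2, f:1; rest ⊤}
  B8:  IN={c:2, f:1; rest ⊤}  OUT={f:-1; rest ⊤}
  B9:  IN={f:-1; rest ⊤}  OUT={f:-1; rest ⊤}

Merge at B7: IN[B7] = OUT[B6] = {a: ⊤, b: ⊤, c: 0, d: ⊤, e: ⊤, f: 1}
Applying B7's transfer function to that IN value gives OUT[B7] (row B7 above).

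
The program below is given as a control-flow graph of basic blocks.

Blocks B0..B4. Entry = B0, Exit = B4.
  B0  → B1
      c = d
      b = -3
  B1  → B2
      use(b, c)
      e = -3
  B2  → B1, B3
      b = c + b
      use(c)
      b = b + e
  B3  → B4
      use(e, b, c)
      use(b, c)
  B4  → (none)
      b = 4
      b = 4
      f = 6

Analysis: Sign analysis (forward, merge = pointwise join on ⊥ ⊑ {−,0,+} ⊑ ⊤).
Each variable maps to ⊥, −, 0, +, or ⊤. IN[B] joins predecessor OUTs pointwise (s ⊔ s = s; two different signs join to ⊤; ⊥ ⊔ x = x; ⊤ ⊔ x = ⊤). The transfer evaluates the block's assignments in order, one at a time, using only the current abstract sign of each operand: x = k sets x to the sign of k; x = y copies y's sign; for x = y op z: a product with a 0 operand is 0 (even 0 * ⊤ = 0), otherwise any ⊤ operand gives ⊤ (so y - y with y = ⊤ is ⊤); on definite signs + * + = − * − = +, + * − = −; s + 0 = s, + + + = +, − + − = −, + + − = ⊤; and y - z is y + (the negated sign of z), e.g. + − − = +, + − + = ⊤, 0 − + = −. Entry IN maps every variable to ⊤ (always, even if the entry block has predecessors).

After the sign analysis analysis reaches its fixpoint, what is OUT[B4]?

Answer: {a: ⊤, b: +, c: ⊤, d: ⊤, e: -, f: +}

Derivation:
Converged values:
  B0: | IN=(all ⊤) | OUT={b:-; rest ⊤}
  B1: | IN=(all ⊤) | OUT={e:-; rest ⊤}
  B2: | IN={e:-; rest ⊤} | OUT={e:-; rest ⊤}
  B3: | IN={e:-; rest ⊤} | OUT={e:-; rest ⊤}
  B4: | IN={e:-; rest ⊤} | OUT={b:+, e:-, f:+; rest ⊤}

Merge at B4: IN[B4] = OUT[B3] = {a: ⊤, b: ⊤, c: ⊤, d: ⊤, e: -, f: ⊤}
Applying B4's transfer function to that IN value gives OUT[B4] (row B4 above).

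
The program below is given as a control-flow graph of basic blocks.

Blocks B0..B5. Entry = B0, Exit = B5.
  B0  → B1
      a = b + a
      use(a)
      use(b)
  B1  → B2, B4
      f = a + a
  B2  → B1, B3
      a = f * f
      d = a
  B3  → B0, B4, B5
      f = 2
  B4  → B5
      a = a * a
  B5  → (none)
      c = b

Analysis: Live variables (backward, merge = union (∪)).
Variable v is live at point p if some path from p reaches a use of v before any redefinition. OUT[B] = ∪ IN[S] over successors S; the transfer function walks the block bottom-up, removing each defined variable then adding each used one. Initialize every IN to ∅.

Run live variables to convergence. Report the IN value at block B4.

Per-block solution:
  B0:   IN={a, b}   OUT={a, b}
  B1:   IN={a, b}   OUT={a, b, f}
  B2:   IN={b, f}   OUT={a, b}
  B3:   IN={a, b}   OUT={a, b}
  B4:   IN={a, b}   OUT={b}
  B5:   IN={b}   OUT={}

Merge at B4: OUT[B4] = IN[B5] = {b}
Applying B4's transfer function to that OUT value gives IN[B4] (row B4 above).

Answer: {a, b}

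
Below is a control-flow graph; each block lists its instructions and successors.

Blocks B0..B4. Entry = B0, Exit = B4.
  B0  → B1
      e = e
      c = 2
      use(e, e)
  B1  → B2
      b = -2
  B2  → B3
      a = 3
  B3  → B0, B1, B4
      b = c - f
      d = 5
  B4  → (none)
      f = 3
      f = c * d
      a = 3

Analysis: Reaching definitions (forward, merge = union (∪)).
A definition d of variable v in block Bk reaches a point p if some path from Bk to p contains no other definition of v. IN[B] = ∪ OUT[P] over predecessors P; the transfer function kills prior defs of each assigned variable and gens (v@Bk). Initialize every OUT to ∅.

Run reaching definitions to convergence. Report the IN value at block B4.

Fixpoint table:
  B0:   IN={a@B2, b@B3, c@B0, d@B3, e@B0}   OUT={a@B2, b@B3, c@B0, d@B3, e@B0}
  B1:   IN={a@B2, b@B3, c@B0, d@B3, e@B0}   OUT={a@B2, b@B1, c@B0, d@B3, e@B0}
  B2:   IN={a@B2, b@B1, c@B0, d@B3, e@B0}   OUT={a@B2, b@B1, c@B0, d@B3, e@B0}
  B3:   IN={a@B2, b@B1, c@B0, d@B3, e@B0}   OUT={a@B2, b@B3, c@B0, d@B3, e@B0}
  B4:   IN={a@B2, b@B3, c@B0, d@B3, e@B0}   OUT={a@B4, b@B3, c@B0, d@B3, e@B0, f@B4}

Merge at B4: IN[B4] = OUT[B3] = {a@B2, b@B3, c@B0, d@B3, e@B0}

Answer: {a@B2, b@B3, c@B0, d@B3, e@B0}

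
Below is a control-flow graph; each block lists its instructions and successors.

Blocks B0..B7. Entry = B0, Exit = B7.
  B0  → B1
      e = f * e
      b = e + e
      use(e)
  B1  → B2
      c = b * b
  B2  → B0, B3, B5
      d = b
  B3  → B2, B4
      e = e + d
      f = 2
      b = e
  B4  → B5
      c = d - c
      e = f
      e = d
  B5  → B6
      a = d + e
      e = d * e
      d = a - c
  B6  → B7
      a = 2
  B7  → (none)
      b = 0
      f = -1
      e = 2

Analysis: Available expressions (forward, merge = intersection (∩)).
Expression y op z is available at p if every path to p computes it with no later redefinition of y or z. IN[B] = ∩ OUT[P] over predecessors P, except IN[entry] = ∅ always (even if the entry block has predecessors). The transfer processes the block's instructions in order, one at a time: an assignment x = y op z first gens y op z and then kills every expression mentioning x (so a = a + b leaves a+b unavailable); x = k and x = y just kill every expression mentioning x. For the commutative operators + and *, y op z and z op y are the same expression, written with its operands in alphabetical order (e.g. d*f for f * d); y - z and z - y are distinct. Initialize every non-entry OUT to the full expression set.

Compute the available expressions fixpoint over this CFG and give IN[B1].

Answer: {e+e}

Working:
Converged values:
  B0:  IN={}  OUT={e+e}
  B1:  IN={e+e}  OUT={b*b, e+e}
  B2:  IN={}  OUT={}
  B3:  IN={}  OUT={}
  B4:  IN={}  OUT={}
  B5:  IN={}  OUT={a-c}
  B6:  IN={a-c}  OUT={}
  B7:  IN={}  OUT={}

Merge at B1: IN[B1] = OUT[B0] = {e+e}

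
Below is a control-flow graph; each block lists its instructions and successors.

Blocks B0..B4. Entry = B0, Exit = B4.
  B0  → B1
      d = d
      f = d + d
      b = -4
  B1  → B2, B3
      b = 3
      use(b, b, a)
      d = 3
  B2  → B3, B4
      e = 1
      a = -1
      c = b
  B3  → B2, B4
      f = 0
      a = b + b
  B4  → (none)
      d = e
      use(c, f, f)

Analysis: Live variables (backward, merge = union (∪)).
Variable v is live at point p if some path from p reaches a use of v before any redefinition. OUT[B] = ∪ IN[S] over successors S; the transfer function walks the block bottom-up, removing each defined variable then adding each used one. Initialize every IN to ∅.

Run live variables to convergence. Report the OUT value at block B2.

Converged values:
  B0:   IN={a, c, d, e}   OUT={a, c, e, f}
  B1:   IN={a, c, e, f}   OUT={b, c, e, f}
  B2:   IN={b, f}   OUT={b, c, e, f}
  B3:   IN={b, c, e}   OUT={b, c, e, f}
  B4:   IN={c, e, f}   OUT={}

Merge at B2: OUT[B2] = IN[B3] ⊔ IN[B4] = {b, c, e, f}

Answer: {b, c, e, f}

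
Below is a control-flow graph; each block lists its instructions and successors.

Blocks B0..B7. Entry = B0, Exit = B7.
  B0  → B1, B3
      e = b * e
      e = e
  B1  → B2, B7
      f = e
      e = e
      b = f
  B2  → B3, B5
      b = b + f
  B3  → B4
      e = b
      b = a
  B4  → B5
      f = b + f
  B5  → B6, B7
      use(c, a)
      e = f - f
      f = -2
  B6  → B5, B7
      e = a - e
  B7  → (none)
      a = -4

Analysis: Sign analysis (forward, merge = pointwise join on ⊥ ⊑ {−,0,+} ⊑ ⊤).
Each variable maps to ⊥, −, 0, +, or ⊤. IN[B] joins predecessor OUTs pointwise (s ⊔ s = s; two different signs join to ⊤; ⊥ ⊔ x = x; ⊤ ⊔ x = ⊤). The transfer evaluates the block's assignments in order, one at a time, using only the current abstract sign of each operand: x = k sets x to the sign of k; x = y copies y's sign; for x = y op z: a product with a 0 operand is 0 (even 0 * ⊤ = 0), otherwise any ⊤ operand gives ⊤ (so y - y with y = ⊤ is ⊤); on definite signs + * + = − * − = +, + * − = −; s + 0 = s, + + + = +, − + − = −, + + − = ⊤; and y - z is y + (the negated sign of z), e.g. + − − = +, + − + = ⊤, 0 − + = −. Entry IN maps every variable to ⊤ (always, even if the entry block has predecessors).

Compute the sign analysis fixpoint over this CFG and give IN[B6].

Fixpoint table:
  B0: | IN=(all ⊤) | OUT=(all ⊤)
  B1: | IN=(all ⊤) | OUT=(all ⊤)
  B2: | IN=(all ⊤) | OUT=(all ⊤)
  B3: | IN=(all ⊤) | OUT=(all ⊤)
  B4: | IN=(all ⊤) | OUT=(all ⊤)
  B5: | IN=(all ⊤) | OUT={f:-; rest ⊤}
  B6: | IN={f:-; rest ⊤} | OUT={f:-; rest ⊤}
  B7: | IN=(all ⊤) | OUT={a:-; rest ⊤}

Merge at B6: IN[B6] = OUT[B5] = {a: ⊤, b: ⊤, c: ⊤, d: ⊤, e: ⊤, f: -}

Answer: {a: ⊤, b: ⊤, c: ⊤, d: ⊤, e: ⊤, f: -}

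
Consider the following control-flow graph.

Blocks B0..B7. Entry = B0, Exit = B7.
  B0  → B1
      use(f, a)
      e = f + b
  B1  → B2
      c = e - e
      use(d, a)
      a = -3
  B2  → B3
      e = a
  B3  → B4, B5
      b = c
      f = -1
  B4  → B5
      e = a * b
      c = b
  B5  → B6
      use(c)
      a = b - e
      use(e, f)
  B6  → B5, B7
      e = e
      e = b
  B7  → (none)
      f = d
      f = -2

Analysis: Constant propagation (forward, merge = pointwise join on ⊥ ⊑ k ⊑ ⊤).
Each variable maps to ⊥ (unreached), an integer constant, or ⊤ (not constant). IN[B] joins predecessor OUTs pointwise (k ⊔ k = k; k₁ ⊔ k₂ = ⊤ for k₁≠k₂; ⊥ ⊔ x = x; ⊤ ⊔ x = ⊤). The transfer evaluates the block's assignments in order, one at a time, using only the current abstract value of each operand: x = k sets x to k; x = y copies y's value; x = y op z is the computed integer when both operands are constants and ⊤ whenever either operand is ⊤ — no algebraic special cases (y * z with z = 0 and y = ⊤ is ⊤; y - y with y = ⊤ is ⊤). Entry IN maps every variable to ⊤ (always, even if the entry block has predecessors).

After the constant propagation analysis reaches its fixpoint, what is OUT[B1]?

Fixpoint table:
  B0: | IN=(all ⊤) | OUT=(all ⊤)
  B1: | IN=(all ⊤) | OUT={a:-3; rest ⊤}
  B2: | IN={a:-3; rest ⊤} | OUT={a:-3, e:-3; rest ⊤}
  B3: | IN={a:-3, e:-3; rest ⊤} | OUT={a:-3, e:-3, f:-1; rest ⊤}
  B4: | IN={a:-3, e:-3, f:-1; rest ⊤} | OUT={a:-3, f:-1; rest ⊤}
  B5: | IN={f:-1; rest ⊤} | OUT={f:-1; rest ⊤}
  B6: | IN={f:-1; rest ⊤} | OUT={f:-1; rest ⊤}
  B7: | IN={f:-1; rest ⊤} | OUT={f:-2; rest ⊤}

Merge at B1: IN[B1] = OUT[B0] = {a: ⊤, b: ⊤, c: ⊤, d: ⊤, e: ⊤, f: ⊤}
Applying B1's transfer function to that IN value gives OUT[B1] (row B1 above).

Answer: {a: -3, b: ⊤, c: ⊤, d: ⊤, e: ⊤, f: ⊤}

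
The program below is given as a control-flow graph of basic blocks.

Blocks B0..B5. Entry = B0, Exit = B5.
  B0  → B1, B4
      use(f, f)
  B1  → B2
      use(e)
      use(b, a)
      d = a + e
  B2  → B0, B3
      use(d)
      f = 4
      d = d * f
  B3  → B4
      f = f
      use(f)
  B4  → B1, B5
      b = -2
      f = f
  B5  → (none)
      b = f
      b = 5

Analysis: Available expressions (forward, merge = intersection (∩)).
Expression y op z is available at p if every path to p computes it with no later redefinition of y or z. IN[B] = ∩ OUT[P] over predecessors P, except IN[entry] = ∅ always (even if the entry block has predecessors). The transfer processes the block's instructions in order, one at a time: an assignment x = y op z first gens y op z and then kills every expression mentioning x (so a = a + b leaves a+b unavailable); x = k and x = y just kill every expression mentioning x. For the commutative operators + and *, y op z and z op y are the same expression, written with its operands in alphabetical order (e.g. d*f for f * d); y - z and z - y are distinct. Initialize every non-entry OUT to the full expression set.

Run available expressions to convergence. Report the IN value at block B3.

Answer: {a+e}

Derivation:
Fixpoint table:
  B0: | IN={} | OUT={}
  B1: | IN={} | OUT={a+e}
  B2: | IN={a+e} | OUT={a+e}
  B3: | IN={a+e} | OUT={a+e}
  B4: | IN={} | OUT={}
  B5: | IN={} | OUT={}

Merge at B3: IN[B3] = OUT[B2] = {a+e}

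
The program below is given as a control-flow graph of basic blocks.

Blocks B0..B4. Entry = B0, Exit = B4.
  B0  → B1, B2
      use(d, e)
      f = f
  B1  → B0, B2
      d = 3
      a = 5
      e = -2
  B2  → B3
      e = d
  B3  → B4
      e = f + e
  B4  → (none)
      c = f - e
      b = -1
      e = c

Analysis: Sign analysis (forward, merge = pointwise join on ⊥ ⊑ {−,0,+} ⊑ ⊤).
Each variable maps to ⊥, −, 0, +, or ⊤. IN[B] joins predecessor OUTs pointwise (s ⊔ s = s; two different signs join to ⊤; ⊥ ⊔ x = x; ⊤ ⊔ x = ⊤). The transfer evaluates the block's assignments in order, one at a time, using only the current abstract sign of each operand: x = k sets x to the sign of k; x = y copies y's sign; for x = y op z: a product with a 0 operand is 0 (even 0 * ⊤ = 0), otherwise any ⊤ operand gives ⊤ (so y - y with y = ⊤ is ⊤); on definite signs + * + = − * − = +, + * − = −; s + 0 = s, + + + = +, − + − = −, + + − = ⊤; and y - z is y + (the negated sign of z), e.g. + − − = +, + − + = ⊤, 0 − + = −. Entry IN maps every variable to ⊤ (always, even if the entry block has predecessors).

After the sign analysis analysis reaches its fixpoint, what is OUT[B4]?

Answer: {a: ⊤, b: -, c: ⊤, d: ⊤, e: ⊤, f: ⊤}

Derivation:
Converged values:
  B0:  IN=(all ⊤)  OUT=(all ⊤)
  B1:  IN=(all ⊤)  OUT={a:+, d:+, e:-; rest ⊤}
  B2:  IN=(all ⊤)  OUT=(all ⊤)
  B3:  IN=(all ⊤)  OUT=(all ⊤)
  B4:  IN=(all ⊤)  OUT={b:-; rest ⊤}

Merge at B4: IN[B4] = OUT[B3] = {a: ⊤, b: ⊤, c: ⊤, d: ⊤, e: ⊤, f: ⊤}
Applying B4's transfer function to that IN value gives OUT[B4] (row B4 above).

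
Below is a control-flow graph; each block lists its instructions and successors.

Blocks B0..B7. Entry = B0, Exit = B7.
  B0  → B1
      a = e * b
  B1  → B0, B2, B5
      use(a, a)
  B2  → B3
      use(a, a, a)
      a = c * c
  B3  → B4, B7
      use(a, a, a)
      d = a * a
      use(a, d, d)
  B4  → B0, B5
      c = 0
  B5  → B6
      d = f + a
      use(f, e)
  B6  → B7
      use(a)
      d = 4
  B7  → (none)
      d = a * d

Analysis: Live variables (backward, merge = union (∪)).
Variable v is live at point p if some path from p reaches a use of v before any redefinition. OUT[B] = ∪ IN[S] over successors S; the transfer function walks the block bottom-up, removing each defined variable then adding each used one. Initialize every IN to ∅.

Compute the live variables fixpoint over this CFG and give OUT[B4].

Answer: {a, b, c, e, f}

Derivation:
Converged values:
  B0: | IN={b, c, e, f} | OUT={a, b, c, e, f}
  B1: | IN={a, b, c, e, f} | OUT={a, b, c, e, f}
  B2: | IN={a, b, c, e, f} | OUT={a, b, e, f}
  B3: | IN={a, b, e, f} | OUT={a, b, d, e, f}
  B4: | IN={a, b, e, f} | OUT={a, b, c, e, f}
  B5: | IN={a, e, f} | OUT={a}
  B6: | IN={a} | OUT={a, d}
  B7: | IN={a, d} | OUT={}

Merge at B4: OUT[B4] = IN[B0] ⊔ IN[B5] = {a, b, c, e, f}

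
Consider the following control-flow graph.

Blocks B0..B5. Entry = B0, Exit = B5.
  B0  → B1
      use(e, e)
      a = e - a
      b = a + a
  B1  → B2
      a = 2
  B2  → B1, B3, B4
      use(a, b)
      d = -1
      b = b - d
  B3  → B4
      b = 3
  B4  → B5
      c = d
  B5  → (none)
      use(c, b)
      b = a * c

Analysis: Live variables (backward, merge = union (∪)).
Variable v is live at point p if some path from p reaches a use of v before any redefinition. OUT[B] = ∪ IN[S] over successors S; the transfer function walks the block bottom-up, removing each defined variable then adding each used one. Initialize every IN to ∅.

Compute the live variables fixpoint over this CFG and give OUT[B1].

Answer: {a, b}

Trace:
Converged values:
  B0:   IN={a, e}   OUT={b}
  B1:   IN={b}   OUT={a, b}
  B2:   IN={a, b}   OUT={a, b, d}
  B3:   IN={a, d}   OUT={a, b, d}
  B4:   IN={a, b, d}   OUT={a, b, c}
  B5:   IN={a, b, c}   OUT={}

Merge at B1: OUT[B1] = IN[B2] = {a, b}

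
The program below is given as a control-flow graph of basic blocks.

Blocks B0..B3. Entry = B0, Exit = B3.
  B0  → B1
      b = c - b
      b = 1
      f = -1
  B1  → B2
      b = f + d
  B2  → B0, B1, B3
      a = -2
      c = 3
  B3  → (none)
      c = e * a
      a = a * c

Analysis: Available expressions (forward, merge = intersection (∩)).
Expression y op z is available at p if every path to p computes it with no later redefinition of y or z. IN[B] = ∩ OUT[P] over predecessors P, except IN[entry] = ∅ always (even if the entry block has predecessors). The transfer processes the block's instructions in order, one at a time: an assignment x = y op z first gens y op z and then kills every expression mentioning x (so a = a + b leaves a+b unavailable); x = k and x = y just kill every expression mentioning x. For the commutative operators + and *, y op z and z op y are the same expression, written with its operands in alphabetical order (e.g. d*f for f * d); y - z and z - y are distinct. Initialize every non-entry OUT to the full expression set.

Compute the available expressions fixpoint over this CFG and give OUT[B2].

Answer: {d+f}

Working:
Converged values:
  B0: | IN={} | OUT={}
  B1: | IN={} | OUT={d+f}
  B2: | IN={d+f} | OUT={d+f}
  B3: | IN={d+f} | OUT={d+f}

Merge at B2: IN[B2] = OUT[B1] = {d+f}
Applying B2's transfer function to that IN value gives OUT[B2] (row B2 above).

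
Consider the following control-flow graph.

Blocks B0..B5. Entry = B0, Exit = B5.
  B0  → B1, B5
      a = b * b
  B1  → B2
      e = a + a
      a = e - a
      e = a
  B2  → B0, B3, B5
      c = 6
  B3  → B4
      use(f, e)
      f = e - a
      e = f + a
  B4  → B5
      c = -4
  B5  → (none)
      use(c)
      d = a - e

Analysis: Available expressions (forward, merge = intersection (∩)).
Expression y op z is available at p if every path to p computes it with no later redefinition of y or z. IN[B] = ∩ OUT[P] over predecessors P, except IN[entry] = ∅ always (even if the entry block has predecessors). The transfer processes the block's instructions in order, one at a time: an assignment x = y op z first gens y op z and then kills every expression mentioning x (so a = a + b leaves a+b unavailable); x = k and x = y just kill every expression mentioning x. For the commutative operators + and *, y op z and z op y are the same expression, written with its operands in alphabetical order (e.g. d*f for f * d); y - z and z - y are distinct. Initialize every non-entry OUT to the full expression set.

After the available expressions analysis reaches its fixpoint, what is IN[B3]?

Answer: {b*b}

Trace:
Per-block solution:
  B0:   IN={}   OUT={b*b}
  B1:   IN={b*b}   OUT={b*b}
  B2:   IN={b*b}   OUT={b*b}
  B3:   IN={b*b}   OUT={a+f, b*b}
  B4:   IN={a+f, b*b}   OUT={a+f, b*b}
  B5:   IN={b*b}   OUT={a-e, b*b}

Merge at B3: IN[B3] = OUT[B2] = {b*b}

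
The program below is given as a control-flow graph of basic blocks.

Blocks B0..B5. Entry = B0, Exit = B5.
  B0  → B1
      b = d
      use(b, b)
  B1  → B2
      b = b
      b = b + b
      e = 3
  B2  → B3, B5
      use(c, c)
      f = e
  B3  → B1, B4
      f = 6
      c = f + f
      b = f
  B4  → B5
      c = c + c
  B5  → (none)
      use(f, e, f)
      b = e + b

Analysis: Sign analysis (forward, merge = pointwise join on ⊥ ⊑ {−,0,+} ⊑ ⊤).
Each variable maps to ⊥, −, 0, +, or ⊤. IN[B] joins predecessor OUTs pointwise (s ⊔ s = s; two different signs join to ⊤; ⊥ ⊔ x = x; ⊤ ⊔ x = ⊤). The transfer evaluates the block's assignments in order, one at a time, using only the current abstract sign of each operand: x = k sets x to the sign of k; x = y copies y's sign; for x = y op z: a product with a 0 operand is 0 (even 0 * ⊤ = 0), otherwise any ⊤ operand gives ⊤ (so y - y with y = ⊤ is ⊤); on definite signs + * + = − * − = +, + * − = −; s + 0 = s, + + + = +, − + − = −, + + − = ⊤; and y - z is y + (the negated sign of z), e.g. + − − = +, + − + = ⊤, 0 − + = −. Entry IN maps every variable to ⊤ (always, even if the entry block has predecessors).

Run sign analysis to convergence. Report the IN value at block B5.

Answer: {a: ⊤, b: ⊤, c: ⊤, d: ⊤, e: +, f: +}

Trace:
Fixpoint table:
  B0:   IN=(all ⊤)   OUT=(all ⊤)
  B1:   IN=(all ⊤)   OUT={e:+; rest ⊤}
  B2:   IN={e:+; rest ⊤}   OUT={e:+, f:+; rest ⊤}
  B3:   IN={e:+, f:+; rest ⊤}   OUT={b:+, c:+, e:+, f:+; rest ⊤}
  B4:   IN={b:+, c:+, e:+, f:+; rest ⊤}   OUT={b:+, c:+, e:+, f:+; rest ⊤}
  B5:   IN={e:+, f:+; rest ⊤}   OUT={e:+, f:+; rest ⊤}

Merge at B5: IN[B5] = OUT[B2] ⊔ OUT[B4] = {a: ⊤, b: ⊤, c: ⊤, d: ⊤, e: +, f: +}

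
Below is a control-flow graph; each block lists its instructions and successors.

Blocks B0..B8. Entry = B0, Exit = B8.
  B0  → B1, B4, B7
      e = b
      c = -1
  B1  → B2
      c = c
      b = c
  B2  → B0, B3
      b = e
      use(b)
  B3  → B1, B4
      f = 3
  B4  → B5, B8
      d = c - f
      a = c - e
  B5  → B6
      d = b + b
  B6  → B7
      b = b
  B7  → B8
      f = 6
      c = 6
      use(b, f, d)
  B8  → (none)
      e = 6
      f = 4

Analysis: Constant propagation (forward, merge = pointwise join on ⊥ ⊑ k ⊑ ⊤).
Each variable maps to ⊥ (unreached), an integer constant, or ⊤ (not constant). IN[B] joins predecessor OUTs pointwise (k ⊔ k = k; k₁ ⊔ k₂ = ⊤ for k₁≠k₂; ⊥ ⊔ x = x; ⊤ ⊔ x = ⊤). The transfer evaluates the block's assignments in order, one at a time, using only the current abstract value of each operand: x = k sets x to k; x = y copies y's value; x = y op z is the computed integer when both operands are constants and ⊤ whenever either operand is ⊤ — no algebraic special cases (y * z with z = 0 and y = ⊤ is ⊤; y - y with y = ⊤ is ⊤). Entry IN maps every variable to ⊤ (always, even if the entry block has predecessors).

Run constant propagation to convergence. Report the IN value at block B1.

Per-block solution:
  B0: | IN=(all ⊤) | OUT={c:-1; rest ⊤}
  B1: | IN={c:-1; rest ⊤} | OUT={b:-1, c:-1; rest ⊤}
  B2: | IN={b:-1, c:-1; rest ⊤} | OUT={c:-1; rest ⊤}
  B3: | IN={c:-1; rest ⊤} | OUT={c:-1, f:3; rest ⊤}
  B4: | IN={c:-1; rest ⊤} | OUT={c:-1; rest ⊤}
  B5: | IN={c:-1; rest ⊤} | OUT={c:-1; rest ⊤}
  B6: | IN={c:-1; rest ⊤} | OUT={c:-1; rest ⊤}
  B7: | IN={c:-1; rest ⊤} | OUT={c:6, f:6; rest ⊤}
  B8: | IN=(all ⊤) | OUT={e:6, f:4; rest ⊤}

Merge at B1: IN[B1] = OUT[B0] ⊔ OUT[B3] = {a: ⊤, b: ⊤, c: -1, d: ⊤, e: ⊤, f: ⊤}

Answer: {a: ⊤, b: ⊤, c: -1, d: ⊤, e: ⊤, f: ⊤}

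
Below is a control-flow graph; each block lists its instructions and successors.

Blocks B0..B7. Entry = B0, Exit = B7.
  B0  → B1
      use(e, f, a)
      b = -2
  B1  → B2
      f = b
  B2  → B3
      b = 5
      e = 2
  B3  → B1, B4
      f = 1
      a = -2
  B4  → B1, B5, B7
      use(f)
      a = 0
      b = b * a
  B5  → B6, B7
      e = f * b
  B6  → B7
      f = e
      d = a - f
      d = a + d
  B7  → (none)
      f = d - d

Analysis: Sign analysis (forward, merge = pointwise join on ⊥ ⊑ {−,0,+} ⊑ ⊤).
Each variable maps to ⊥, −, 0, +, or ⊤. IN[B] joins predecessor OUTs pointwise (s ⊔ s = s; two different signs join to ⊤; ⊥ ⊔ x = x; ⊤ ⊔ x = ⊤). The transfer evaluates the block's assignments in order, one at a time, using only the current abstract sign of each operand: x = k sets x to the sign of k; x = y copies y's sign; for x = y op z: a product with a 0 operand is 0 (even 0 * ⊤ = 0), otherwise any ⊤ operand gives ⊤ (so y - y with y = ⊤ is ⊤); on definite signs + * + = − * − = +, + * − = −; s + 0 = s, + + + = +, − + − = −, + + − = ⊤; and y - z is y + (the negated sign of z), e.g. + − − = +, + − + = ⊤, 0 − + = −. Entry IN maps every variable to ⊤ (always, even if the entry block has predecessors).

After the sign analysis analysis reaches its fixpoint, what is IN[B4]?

Per-block solution:
  B0: | IN=(all ⊤) | OUT={b:-; rest ⊤}
  B1: | IN=(all ⊤) | OUT=(all ⊤)
  B2: | IN=(all ⊤) | OUT={b:+, e:+; rest ⊤}
  B3: | IN={b:+, e:+; rest ⊤} | OUT={a:-, b:+, e:+, f:+; rest ⊤}
  B4: | IN={a:-, b:+, e:+, f:+; rest ⊤} | OUT={a:0, b:0, e:+, f:+; rest ⊤}
  B5: | IN={a:0, b:0, e:+, f:+; rest ⊤} | OUT={a:0, b:0, e:0, f:+; rest ⊤}
  B6: | IN={a:0, b:0, e:0, f:+; rest ⊤} | OUT={a:0, b:0, d:0, e:0, f:0; rest ⊤}
  B7: | IN={a:0, b:0; rest ⊤} | OUT={a:0, b:0; rest ⊤}

Merge at B4: IN[B4] = OUT[B3] = {a: -, b: +, c: ⊤, d: ⊤, e: +, f: +}

Answer: {a: -, b: +, c: ⊤, d: ⊤, e: +, f: +}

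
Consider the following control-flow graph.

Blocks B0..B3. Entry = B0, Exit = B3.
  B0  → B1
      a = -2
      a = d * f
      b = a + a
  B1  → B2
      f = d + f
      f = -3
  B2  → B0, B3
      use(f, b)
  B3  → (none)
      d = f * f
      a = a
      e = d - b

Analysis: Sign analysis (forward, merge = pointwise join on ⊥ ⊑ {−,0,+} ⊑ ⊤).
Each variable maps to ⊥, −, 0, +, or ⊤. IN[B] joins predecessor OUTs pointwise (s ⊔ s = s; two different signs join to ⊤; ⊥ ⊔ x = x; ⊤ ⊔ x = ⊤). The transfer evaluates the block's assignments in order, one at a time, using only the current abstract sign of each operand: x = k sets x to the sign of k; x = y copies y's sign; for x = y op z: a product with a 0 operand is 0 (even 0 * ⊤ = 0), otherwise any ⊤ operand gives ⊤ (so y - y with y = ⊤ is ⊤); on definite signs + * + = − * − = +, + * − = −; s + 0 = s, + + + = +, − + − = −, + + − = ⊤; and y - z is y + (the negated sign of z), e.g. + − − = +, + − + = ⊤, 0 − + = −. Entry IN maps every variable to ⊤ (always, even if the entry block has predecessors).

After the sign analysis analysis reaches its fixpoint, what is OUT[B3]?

Answer: {a: ⊤, b: ⊤, c: ⊤, d: +, e: ⊤, f: -}

Trace:
Per-block solution:
  B0:  IN=(all ⊤)  OUT=(all ⊤)
  B1:  IN=(all ⊤)  OUT={f:-; rest ⊤}
  B2:  IN={f:-; rest ⊤}  OUT={f:-; rest ⊤}
  B3:  IN={f:-; rest ⊤}  OUT={d:+, f:-; rest ⊤}

Merge at B3: IN[B3] = OUT[B2] = {a: ⊤, b: ⊤, c: ⊤, d: ⊤, e: ⊤, f: -}
Applying B3's transfer function to that IN value gives OUT[B3] (row B3 above).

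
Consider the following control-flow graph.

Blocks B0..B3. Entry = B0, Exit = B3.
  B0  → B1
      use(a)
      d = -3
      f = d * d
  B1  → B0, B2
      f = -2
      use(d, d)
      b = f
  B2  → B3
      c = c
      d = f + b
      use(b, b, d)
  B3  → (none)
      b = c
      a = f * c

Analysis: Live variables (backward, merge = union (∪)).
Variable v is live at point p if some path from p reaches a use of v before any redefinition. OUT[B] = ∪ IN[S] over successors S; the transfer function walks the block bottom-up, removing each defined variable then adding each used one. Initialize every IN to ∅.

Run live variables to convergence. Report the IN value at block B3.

Per-block solution:
  B0:   IN={a, c}   OUT={a, c, d}
  B1:   IN={a, c, d}   OUT={a, b, c, f}
  B2:   IN={b, c, f}   OUT={c, f}
  B3:   IN={c, f}   OUT={}

B3 is the boundary node: OUT[B3] = {}
Applying B3's transfer function to that OUT value gives IN[B3] (row B3 above).

Answer: {c, f}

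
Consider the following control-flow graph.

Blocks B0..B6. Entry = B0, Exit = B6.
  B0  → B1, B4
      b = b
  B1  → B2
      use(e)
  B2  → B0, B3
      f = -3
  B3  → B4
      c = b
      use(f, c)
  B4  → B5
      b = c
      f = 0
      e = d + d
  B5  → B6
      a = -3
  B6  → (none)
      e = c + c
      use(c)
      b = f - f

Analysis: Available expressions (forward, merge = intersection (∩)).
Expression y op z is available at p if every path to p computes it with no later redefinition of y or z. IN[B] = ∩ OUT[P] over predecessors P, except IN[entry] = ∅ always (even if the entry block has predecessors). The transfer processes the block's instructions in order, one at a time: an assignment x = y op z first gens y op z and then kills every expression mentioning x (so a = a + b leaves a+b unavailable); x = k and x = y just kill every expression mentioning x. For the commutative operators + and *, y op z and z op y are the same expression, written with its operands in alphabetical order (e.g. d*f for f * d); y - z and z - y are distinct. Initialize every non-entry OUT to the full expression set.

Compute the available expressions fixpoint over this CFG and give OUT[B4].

Per-block solution:
  B0: | IN={} | OUT={}
  B1: | IN={} | OUT={}
  B2: | IN={} | OUT={}
  B3: | IN={} | OUT={}
  B4: | IN={} | OUT={d+d}
  B5: | IN={d+d} | OUT={d+d}
  B6: | IN={d+d} | OUT={c+c, d+d, f-f}

Merge at B4: IN[B4] = OUT[B0] ∩ OUT[B3] = {}
Applying B4's transfer function to that IN value gives OUT[B4] (row B4 above).

Answer: {d+d}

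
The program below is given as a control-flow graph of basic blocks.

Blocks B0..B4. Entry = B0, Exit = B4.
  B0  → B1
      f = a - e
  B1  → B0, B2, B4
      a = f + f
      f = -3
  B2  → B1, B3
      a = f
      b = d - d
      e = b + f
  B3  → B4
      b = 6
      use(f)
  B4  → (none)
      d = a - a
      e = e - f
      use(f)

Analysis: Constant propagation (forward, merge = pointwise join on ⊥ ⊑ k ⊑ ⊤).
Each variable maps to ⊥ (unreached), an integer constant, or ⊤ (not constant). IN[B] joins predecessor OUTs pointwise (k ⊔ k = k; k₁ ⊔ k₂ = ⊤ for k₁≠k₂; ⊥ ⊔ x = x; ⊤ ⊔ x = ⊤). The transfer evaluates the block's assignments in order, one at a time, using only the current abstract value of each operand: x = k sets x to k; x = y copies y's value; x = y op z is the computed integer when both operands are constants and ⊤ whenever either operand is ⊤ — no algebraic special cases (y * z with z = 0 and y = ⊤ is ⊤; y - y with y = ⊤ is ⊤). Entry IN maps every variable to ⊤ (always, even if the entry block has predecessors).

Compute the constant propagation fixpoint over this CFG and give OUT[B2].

Answer: {a: -3, b: ⊤, c: ⊤, d: ⊤, e: ⊤, f: -3}

Trace:
Per-block solution:
  B0:  IN=(all ⊤)  OUT=(all ⊤)
  B1:  IN=(all ⊤)  OUT={f:-3; rest ⊤}
  B2:  IN={f:-3; rest ⊤}  OUT={a:-3, f:-3; rest ⊤}
  B3:  IN={a:-3, f:-3; rest ⊤}  OUT={a:-3, b:6, f:-3; rest ⊤}
  B4:  IN={f:-3; rest ⊤}  OUT={f:-3; rest ⊤}

Merge at B2: IN[B2] = OUT[B1] = {a: ⊤, b: ⊤, c: ⊤, d: ⊤, e: ⊤, f: -3}
Applying B2's transfer function to that IN value gives OUT[B2] (row B2 above).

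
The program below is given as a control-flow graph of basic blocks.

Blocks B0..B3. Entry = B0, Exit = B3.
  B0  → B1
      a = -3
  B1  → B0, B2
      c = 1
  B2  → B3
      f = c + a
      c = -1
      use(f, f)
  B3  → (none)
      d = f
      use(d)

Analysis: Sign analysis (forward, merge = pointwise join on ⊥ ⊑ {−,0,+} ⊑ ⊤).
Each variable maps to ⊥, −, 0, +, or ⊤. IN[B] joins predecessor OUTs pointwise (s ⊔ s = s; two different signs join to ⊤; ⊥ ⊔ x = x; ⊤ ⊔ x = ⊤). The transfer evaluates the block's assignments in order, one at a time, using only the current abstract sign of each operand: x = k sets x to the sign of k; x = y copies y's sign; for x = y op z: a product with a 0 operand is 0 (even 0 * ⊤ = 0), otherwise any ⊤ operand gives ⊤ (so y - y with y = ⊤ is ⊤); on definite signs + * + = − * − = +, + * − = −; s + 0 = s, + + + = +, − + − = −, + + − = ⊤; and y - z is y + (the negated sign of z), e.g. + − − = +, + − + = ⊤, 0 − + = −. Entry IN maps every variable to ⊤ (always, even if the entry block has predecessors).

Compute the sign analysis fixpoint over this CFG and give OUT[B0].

Per-block solution:
  B0:   IN=(all ⊤)   OUT={a:-; rest ⊤}
  B1:   IN={a:-; rest ⊤}   OUT={a:-, c:+; rest ⊤}
  B2:   IN={a:-, c:+; rest ⊤}   OUT={a:-, c:-; rest ⊤}
  B3:   IN={a:-, c:-; rest ⊤}   OUT={a:-, c:-; rest ⊤}

Merge at B0 (entry node, so the boundary value (all ⊤) is joined with the incoming edge(s)): IN[B0] = (all ⊤) ⊔ OUT[B1] = {a: ⊤, b: ⊤, c: ⊤, d: ⊤, e: ⊤, f: ⊤}
Applying B0's transfer function to that IN value gives OUT[B0] (row B0 above).

Answer: {a: -, b: ⊤, c: ⊤, d: ⊤, e: ⊤, f: ⊤}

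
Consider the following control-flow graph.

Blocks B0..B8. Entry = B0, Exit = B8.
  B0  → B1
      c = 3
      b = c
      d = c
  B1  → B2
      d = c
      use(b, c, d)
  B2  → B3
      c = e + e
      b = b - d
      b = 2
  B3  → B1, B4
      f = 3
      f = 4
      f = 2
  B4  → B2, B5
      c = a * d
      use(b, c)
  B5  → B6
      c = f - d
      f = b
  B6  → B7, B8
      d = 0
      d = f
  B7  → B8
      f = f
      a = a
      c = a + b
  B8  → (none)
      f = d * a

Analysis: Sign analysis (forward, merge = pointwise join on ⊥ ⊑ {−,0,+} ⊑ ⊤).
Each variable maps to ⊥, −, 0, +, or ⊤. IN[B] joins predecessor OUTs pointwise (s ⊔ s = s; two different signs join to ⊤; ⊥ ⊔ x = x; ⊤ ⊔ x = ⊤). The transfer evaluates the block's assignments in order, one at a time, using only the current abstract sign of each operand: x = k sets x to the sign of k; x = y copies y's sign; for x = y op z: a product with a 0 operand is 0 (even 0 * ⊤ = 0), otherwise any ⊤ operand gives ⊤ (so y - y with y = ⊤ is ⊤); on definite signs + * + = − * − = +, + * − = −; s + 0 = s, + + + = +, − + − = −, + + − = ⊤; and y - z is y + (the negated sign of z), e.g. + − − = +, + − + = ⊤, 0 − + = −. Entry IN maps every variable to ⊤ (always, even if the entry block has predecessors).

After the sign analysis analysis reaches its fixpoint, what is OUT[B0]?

Answer: {a: ⊤, b: +, c: +, d: +, e: ⊤, f: ⊤}

Trace:
Fixpoint table:
  B0:  IN=(all ⊤)  OUT={b:+, c:+, d:+; rest ⊤}
  B1:  IN={b:+; rest ⊤}  OUT={b:+; rest ⊤}
  B2:  IN={b:+; rest ⊤}  OUT={b:+; rest ⊤}
  B3:  IN={b:+; rest ⊤}  OUT={b:+, f:+; rest ⊤}
  B4:  IN={b:+, f:+; rest ⊤}  OUT={b:+, f:+; rest ⊤}
  B5:  IN={b:+, f:+; rest ⊤}  OUT={b:+, f:+; rest ⊤}
  B6:  IN={b:+, f:+; rest ⊤}  OUT={b:+, d:+, f:+; rest ⊤}
  B7:  IN={b:+, d:+, f:+; rest ⊤}  OUT={b:+, d:+, f:+; rest ⊤}
  B8:  IN={b:+, d:+, f:+; rest ⊤}  OUT={b:+, d:+; rest ⊤}

B0 is the boundary node: IN[B0] = {a: ⊤, b: ⊤, c: ⊤, d: ⊤, e: ⊤, f: ⊤}
Applying B0's transfer function to that IN value gives OUT[B0] (row B0 above).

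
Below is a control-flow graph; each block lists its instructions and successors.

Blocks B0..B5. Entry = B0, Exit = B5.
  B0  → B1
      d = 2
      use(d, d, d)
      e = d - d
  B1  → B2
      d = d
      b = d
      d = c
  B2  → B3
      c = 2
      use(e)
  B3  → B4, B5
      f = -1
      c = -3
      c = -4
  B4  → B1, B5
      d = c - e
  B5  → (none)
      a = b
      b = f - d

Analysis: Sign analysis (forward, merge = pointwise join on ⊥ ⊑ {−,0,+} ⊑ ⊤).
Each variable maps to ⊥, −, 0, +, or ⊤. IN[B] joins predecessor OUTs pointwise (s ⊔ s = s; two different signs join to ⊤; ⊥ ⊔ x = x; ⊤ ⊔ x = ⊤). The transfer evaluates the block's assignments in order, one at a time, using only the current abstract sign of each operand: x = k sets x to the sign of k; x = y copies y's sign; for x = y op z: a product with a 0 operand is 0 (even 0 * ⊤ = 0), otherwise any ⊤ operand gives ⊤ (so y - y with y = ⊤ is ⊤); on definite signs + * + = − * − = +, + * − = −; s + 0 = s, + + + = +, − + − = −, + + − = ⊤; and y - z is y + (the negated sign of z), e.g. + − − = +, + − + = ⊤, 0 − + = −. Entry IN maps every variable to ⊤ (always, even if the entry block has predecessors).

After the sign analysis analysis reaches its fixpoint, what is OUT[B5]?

Answer: {a: ⊤, b: ⊤, c: -, d: ⊤, e: ⊤, f: -}

Trace:
Per-block solution:
  B0:  IN=(all ⊤)  OUT={d:+; rest ⊤}
  B1:  IN=(all ⊤)  OUT=(all ⊤)
  B2:  IN=(all ⊤)  OUT={c:+; rest ⊤}
  B3:  IN={c:+; rest ⊤}  OUT={c:-, f:-; rest ⊤}
  B4:  IN={c:-, f:-; rest ⊤}  OUT={c:-, f:-; rest ⊤}
  B5:  IN={c:-, f:-; rest ⊤}  OUT={c:-, f:-; rest ⊤}

Merge at B5: IN[B5] = OUT[B3] ⊔ OUT[B4] = {a: ⊤, b: ⊤, c: -, d: ⊤, e: ⊤, f: -}
Applying B5's transfer function to that IN value gives OUT[B5] (row B5 above).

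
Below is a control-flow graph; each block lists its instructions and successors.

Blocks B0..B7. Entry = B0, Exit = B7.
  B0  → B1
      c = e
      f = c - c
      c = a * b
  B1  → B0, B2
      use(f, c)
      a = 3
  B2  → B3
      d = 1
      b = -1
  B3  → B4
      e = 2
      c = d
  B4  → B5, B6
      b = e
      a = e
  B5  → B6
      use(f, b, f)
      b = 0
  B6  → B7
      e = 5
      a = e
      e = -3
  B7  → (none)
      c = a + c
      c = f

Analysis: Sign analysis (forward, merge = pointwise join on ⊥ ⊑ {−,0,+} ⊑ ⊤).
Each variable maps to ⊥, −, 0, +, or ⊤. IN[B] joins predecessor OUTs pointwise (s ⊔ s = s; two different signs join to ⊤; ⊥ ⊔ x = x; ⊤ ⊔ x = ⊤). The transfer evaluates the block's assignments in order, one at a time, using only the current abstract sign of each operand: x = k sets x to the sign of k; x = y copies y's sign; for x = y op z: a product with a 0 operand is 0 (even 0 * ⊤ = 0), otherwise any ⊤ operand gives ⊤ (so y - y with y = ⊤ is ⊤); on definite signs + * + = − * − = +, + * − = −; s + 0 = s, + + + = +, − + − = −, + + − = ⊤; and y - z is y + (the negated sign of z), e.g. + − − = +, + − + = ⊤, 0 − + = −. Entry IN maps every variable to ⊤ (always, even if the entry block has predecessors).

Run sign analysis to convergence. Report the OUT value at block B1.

Fixpoint table:
  B0: | IN=(all ⊤) | OUT=(all ⊤)
  B1: | IN=(all ⊤) | OUT={a:+; rest ⊤}
  B2: | IN={a:+; rest ⊤} | OUT={a:+, b:-, d:+; rest ⊤}
  B3: | IN={a:+, b:-, d:+; rest ⊤} | OUT={a:+, b:-, c:+, d:+, e:+; rest ⊤}
  B4: | IN={a:+, b:-, c:+, d:+, e:+; rest ⊤} | OUT={a:+, b:+, c:+, d:+, e:+; rest ⊤}
  B5: | IN={a:+, b:+, c:+, d:+, e:+; rest ⊤} | OUT={a:+, b:0, c:+, d:+, e:+; rest ⊤}
  B6: | IN={a:+, c:+, d:+, e:+; rest ⊤} | OUT={a:+, c:+, d:+, e:-; rest ⊤}
  B7: | IN={a:+, c:+, d:+, e:-; rest ⊤} | OUT={a:+, d:+, e:-; rest ⊤}

Merge at B1: IN[B1] = OUT[B0] = {a: ⊤, b: ⊤, c: ⊤, d: ⊤, e: ⊤, f: ⊤}
Applying B1's transfer function to that IN value gives OUT[B1] (row B1 above).

Answer: {a: +, b: ⊤, c: ⊤, d: ⊤, e: ⊤, f: ⊤}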